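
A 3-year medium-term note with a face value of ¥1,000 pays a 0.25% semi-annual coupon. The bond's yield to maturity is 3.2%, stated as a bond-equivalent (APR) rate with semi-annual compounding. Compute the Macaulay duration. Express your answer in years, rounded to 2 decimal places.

2.99 years

Periodic yield y = 0.016. Discount each cash flow and weight by its period:
  t   CF        PV=CF/(1+0.016)^t    t·PV
  1         1.25         1.2303         1.2303
  2         1.25         1.2109         2.4219
  3         1.25         1.1919         3.5756
  4         1.25         1.1731         4.6924
  5         1.25         1.1546         5.7731
  6     1,001.25       910.2911     5,461.7464
  Σ                    916.2519     5,479.4397
Price P = Σ PV = 916.2519.
Macaulay duration = Σ(t·PV) / P = 5,479.4397 / 916.2519 = 5.98028 half-year periods.
In years: 5.98028 / 2 = 2.99014 years.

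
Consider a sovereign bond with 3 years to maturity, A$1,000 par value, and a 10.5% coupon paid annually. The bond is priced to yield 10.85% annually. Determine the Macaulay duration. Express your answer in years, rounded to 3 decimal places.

2.723 years

Periodic yield y = 0.1085. Discount each cash flow and weight by its year:
  t   CF        PV=CF/(1+0.1085)^t    t·PV
  1       105.00        94.7226        94.7226
  2       105.00        85.4511       170.9023
  3     1,105.00       811.2509     2,433.7527
  Σ                    991.4246     2,699.3776
Price P = Σ PV = 991.4246.
Macaulay duration = Σ(t·PV) / P = 2,699.3776 / 991.4246 = 2.72273 years.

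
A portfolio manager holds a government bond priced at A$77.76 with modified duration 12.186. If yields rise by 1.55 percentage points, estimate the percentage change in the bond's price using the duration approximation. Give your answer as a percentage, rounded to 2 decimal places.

Duration approximation: ΔP/P ≈ -D_mod · Δy = -12.186 × (+0.0155) = -0.188883.
As a percentage: -18.8883%.

-18.89%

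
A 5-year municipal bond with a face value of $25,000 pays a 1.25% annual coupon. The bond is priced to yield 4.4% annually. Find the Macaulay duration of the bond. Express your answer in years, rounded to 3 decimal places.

Periodic yield y = 0.044. Discount each cash flow and weight by its year:
  t   CF        PV=CF/(1+0.044)^t    t·PV
  1       312.50       299.3295       299.3295
  2       312.50       286.7141       573.4282
  3       312.50       274.6303       823.8910
  4       312.50       263.0559     1,052.2236
  5    25,312.50    20,409.5085   102,047.5427
  Σ                 21,533.2384   104,796.4150
Price P = Σ PV = 21,533.2384.
Macaulay duration = Σ(t·PV) / P = 104,796.4150 / 21,533.2384 = 4.86673 years.

4.867 years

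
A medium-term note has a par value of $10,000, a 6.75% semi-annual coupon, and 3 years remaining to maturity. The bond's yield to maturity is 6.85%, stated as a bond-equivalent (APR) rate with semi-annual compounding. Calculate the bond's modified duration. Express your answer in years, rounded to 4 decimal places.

Periodic yield y = 0.03425. First find Macaulay duration:
  t   CF        PV=CF/(1+0.03425)^t    t·PV
  1       337.50       326.3234       326.3234
  2       337.50       315.5170       631.0339
  3       337.50       305.0684       915.2051
  4       337.50       294.9658     1,179.8632
  5       337.50       285.1978     1,425.9889
  6    10,337.50     8,446.2191    50,677.3148
  Σ                  9,973.2915    55,155.7294
P = 9,973.2915; Macaulay duration = 55,155.7294 / 9,973.2915 = 5.53034 half-year periods = 2.76517 years.
Modified duration = D_Mac / (1 + y) = 2.76517 / 1.03425 = 2.67360 years.

2.6736 years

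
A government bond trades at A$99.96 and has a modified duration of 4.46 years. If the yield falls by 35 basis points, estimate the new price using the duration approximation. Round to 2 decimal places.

A$101.52

Duration approximation: ΔP/P ≈ -D_mod · Δy = -4.46 × (-0.0035) = +0.015610.
New price ≈ 99.96 × (1 + 0.015610) = 101.5203756.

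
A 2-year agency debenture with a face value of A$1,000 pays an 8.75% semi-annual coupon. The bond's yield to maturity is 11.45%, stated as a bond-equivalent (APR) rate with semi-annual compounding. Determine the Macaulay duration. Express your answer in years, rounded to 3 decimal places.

1.874 years

Periodic yield y = 0.05725. Discount each cash flow and weight by its period:
  t   CF        PV=CF/(1+0.05725)^t    t·PV
  1        43.75        41.3809        41.3809
  2        43.75        39.1402        78.2803
  3        43.75        37.0207       111.0622
  4     1,043.75       835.3832     3,341.5326
  Σ                    952.9250     3,572.2561
Price P = Σ PV = 952.9250.
Macaulay duration = Σ(t·PV) / P = 3,572.2561 / 952.9250 = 3.74873 half-year periods.
In years: 3.74873 / 2 = 1.87436 years.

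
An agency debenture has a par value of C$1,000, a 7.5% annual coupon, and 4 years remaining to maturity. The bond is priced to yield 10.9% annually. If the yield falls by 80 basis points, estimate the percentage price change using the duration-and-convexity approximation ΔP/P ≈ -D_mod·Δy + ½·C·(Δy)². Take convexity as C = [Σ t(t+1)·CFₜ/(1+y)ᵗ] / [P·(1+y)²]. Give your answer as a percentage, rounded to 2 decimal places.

With y = 0.109:
  t   CF        PV=CF/(1+0.109)^t    t·PV        t(t+1)·PV
  1        75.00        67.6285        67.6285         135.2570
  2        75.00        60.9815       121.9630         365.8891
  3        75.00        54.9878       164.9635         659.8540
  4     1,075.00       710.6934     2,842.7736      14,213.8679
  Σ                    894.2912     3,197.3286      15,374.8680
P = 894.2912; D_Mac = 3.57527 yrs; D_mod = 3.22386 yrs; C = 13.97878.
Duration effect: -3.22386 × (-0.008) = +0.025791
Convexity effect: 0.5 × 13.97878 × (-0.008)² = +0.0004473
ΔP/P ≈ +0.025791 + 0.0004473 = +0.026238 = +2.6238%.

+2.62%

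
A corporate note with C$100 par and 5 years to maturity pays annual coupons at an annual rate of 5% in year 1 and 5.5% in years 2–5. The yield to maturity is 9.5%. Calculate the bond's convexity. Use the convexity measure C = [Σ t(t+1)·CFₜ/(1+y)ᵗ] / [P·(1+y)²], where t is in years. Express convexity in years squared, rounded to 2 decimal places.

21.54

With y = 0.095:
  t   CF        PV=CF/(1+0.095)^t    t·PV        t(t+1)·PV
  1         5.00         4.5662         4.5662           9.1324
  2         5.50         4.5871         9.1741          27.5224
  3         5.50         4.1891        12.5673          50.2692
  4         5.50         3.8257        15.3026          76.5132
  5       105.50        67.0165       335.0826       2,010.4956
  Σ                     84.1845       376.6928       2,173.9327
P = 84.1845.
Convexity = Σ t(t+1)·PV / [P·(1+y)²] = 2,173.9327 / (84.1845 × 1.199025) = 21.53701.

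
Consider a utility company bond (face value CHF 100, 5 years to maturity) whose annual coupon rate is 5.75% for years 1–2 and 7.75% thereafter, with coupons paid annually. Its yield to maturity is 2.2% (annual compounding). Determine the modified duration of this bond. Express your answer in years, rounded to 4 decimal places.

4.4065 years

Periodic yield y = 0.022. First find Macaulay duration:
  t   CF        PV=CF/(1+0.022)^t    t·PV
  1         5.75         5.6262         5.6262
  2         5.75         5.5051        11.0102
  3         7.75         7.2602        21.7806
  4         7.75         7.1039        28.4157
  5       107.75        96.6413       483.2065
  Σ                    122.1368       550.0393
P = 122.1368; Macaulay duration = 550.0393 / 122.1368 = 4.50347 years.
Modified duration = D_Mac / (1 + y) = 4.50347 / 1.022 = 4.40653 years.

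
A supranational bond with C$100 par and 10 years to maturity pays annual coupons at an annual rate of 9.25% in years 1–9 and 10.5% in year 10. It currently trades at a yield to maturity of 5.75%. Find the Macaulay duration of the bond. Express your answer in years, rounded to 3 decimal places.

7.305 years

Periodic yield y = 0.0575. Discount each cash flow and weight by its year:
  t   CF        PV=CF/(1+0.0575)^t    t·PV
  1         9.25         8.7470         8.7470
  2         9.25         8.2714        16.5429
  3         9.25         7.8217        23.4651
  4         9.25         7.3964        29.5856
  5         9.25         6.9942        34.9711
  6         9.25         6.6139        39.6836
  7         9.25         6.2543        43.7801
  8         9.25         5.9142        47.3139
  9         9.25         5.5927        50.3339
  10      110.50        63.1769       631.7693
  Σ                    126.7829       926.1926
Price P = Σ PV = 126.7829.
Macaulay duration = Σ(t·PV) / P = 926.1926 / 126.7829 = 7.30535 years.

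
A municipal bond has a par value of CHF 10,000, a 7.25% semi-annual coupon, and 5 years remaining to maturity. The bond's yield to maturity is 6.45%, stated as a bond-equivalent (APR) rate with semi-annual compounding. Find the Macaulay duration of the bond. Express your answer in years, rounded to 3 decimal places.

4.296 years

Periodic yield y = 0.03225. Discount each cash flow and weight by its period:
  t   CF        PV=CF/(1+0.03225)^t    t·PV
  1       362.50       351.1746       351.1746
  2       362.50       340.2031       680.4061
  3       362.50       329.5743       988.7229
  4       362.50       319.2776     1,277.1104
  5       362.50       309.3026     1,546.5129
  6       362.50       299.6392     1,797.8353
  7       362.50       290.2778     2,031.9444
  8       362.50       281.2088     2,249.6703
  9       362.50       272.4231     2,451.8082
  10   10,362.50     7,544.2423    75,442.4230
  Σ                 10,337.3234    88,817.6081
Price P = Σ PV = 10,337.3234.
Macaulay duration = Σ(t·PV) / P = 88,817.6081 / 10,337.3234 = 8.59193 half-year periods.
In years: 8.59193 / 2 = 4.29597 years.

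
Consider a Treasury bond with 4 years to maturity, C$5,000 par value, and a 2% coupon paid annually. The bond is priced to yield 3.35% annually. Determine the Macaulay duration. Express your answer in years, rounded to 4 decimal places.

3.8804 years

Periodic yield y = 0.0335. Discount each cash flow and weight by its year:
  t   CF        PV=CF/(1+0.0335)^t    t·PV
  1       100.00        96.7586        96.7586
  2       100.00        93.6222       187.2445
  3       100.00        90.5876       271.7627
  4     5,100.00     4,470.2134    17,880.8534
  Σ                  4,751.1817    18,436.6192
Price P = Σ PV = 4,751.1817.
Macaulay duration = Σ(t·PV) / P = 18,436.6192 / 4,751.1817 = 3.88043 years.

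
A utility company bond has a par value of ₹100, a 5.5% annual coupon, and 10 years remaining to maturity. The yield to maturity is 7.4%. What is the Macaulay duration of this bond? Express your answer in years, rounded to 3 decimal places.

7.781 years

Periodic yield y = 0.074. Discount each cash flow and weight by its year:
  t   CF        PV=CF/(1+0.074)^t    t·PV
  1         5.50         5.1210         5.1210
  2         5.50         4.7682         9.5364
  3         5.50         4.4397        13.3190
  4         5.50         4.1338        16.5351
  5         5.50         3.8489        19.2447
  6         5.50         3.5837        21.5025
  7         5.50         3.3368        23.3577
  8         5.50         3.1069        24.8553
  9         5.50         2.8928        26.0355
  10      105.50        51.6666       516.6657
  Σ                     86.8985       676.1729
Price P = Σ PV = 86.8985.
Macaulay duration = Σ(t·PV) / P = 676.1729 / 86.8985 = 7.78118 years.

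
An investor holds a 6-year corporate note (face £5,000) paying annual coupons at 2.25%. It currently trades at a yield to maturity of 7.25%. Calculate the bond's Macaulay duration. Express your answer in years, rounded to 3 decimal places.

5.623 years

Periodic yield y = 0.0725. Discount each cash flow and weight by its year:
  t   CF        PV=CF/(1+0.0725)^t    t·PV
  1       112.50       104.8951       104.8951
  2       112.50        97.8043       195.6086
  3       112.50        91.1928       273.5784
  4       112.50        85.0283       340.1131
  5       112.50        79.2804       396.4022
  6     5,112.50     3,359.3056    20,155.8337
  Σ                  3,817.5065    21,466.4311
Price P = Σ PV = 3,817.5065.
Macaulay duration = Σ(t·PV) / P = 21,466.4311 / 3,817.5065 = 5.62316 years.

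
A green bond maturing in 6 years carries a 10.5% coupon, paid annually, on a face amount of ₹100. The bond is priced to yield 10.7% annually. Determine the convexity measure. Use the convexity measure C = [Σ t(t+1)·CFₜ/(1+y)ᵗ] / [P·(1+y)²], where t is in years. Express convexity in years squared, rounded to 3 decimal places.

24.811

With y = 0.107:
  t   CF        PV=CF/(1+0.107)^t    t·PV        t(t+1)·PV
  1        10.50         9.4851         9.4851          18.9702
  2        10.50         8.5683        17.1366          51.4097
  3        10.50         7.7401        23.2203          92.8812
  4        10.50         6.9920        27.9678         139.8392
  5        10.50         6.3161        31.5807         189.4840
  6       110.50        60.0450       360.2698       2,521.8883
  Σ                     99.1465       469.6602       3,014.4725
P = 99.1465.
Convexity = Σ t(t+1)·PV / [P·(1+y)²] = 3,014.4725 / (99.1465 × 1.225449) = 24.81067.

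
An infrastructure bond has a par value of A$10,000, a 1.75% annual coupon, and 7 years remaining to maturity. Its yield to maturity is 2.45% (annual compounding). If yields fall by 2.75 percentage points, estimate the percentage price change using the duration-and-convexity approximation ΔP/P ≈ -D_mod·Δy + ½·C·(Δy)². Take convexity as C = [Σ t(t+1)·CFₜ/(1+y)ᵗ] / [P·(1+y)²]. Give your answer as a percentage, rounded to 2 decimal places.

With y = 0.0245:
  t   CF        PV=CF/(1+0.0245)^t    t·PV        t(t+1)·PV
  1       175.00       170.8150       170.8150         341.6301
  2       175.00       166.7301       333.4603       1,000.3809
  3       175.00       162.7429       488.2288       1,952.9153
  4       175.00       158.8511       635.4044       3,177.0218
  5       175.00       155.0523       775.2615       4,651.5692
  6       175.00       151.3444       908.0662       6,356.4636
  7    10,175.00     8,589.1597    60,124.1180     480,992.9443
  Σ                  9,554.6956    63,435.3543     498,472.9251
P = 9,554.6956; D_Mac = 6.63918 yrs; D_mod = 6.48041 yrs; C = 49.70508.
Duration effect: -6.48041 × (-0.0275) = +0.178211
Convexity effect: 0.5 × 49.70508 × (-0.0275)² = +0.0187947
ΔP/P ≈ +0.178211 + 0.0187947 = +0.197006 = +19.7006%.

+19.70%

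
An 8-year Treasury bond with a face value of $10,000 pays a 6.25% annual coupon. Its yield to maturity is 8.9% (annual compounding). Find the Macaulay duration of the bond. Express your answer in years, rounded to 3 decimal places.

Periodic yield y = 0.089. Discount each cash flow and weight by its year:
  t   CF        PV=CF/(1+0.089)^t    t·PV
  1       625.00       573.9210       573.9210
  2       625.00       527.0166     1,054.0331
  3       625.00       483.9454     1,451.8362
  4       625.00       444.3943     1,777.5773
  5       625.00       408.0756     2,040.3780
  6       625.00       374.7251     2,248.3504
  7       625.00       344.1001     2,408.7010
  8    10,625.00     5,371.6277    42,973.0212
  Σ                  8,527.8058    54,527.8182
Price P = Σ PV = 8,527.8058.
Macaulay duration = Σ(t·PV) / P = 54,527.8182 / 8,527.8058 = 6.39412 years.

6.394 years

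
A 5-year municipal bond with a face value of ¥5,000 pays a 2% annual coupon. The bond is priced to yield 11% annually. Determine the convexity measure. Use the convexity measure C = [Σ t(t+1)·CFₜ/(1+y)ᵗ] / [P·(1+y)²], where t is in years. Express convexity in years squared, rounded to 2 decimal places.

22.78

With y = 0.11:
  t   CF        PV=CF/(1+0.11)^t    t·PV        t(t+1)·PV
  1       100.00        90.0901        90.0901         180.1802
  2       100.00        81.1622       162.3245         486.9735
  3       100.00        73.1191       219.3574         877.4297
  4       100.00        65.8731       263.4924       1,317.4619
  5     5,100.00     3,026.6018    15,133.0089      90,798.0532
  Σ                  3,336.8463    15,868.2732      93,660.0984
P = 3,336.8463.
Convexity = Σ t(t+1)·PV / [P·(1+y)²] = 93,660.0984 / (3,336.8463 × 1.232100) = 22.78098.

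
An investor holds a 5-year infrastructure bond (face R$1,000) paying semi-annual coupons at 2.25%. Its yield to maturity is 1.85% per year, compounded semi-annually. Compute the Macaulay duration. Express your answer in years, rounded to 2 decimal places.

Periodic yield y = 0.00925. Discount each cash flow and weight by its period:
  t   CF        PV=CF/(1+0.00925)^t    t·PV
  1        11.25        11.1469        11.1469
  2        11.25        11.0447        22.0895
  3        11.25        10.9435        32.8305
  4        11.25        10.8432        43.3728
  5        11.25        10.7438        53.7191
  6        11.25        10.6454        63.8721
  7        11.25        10.5478        73.8345
  8        11.25        10.4511        83.6089
  9        11.25        10.3553        93.1979
  10    1,011.25       922.2973     9,222.9734
  Σ                  1,019.0190     9,700.6455
Price P = Σ PV = 1,019.0190.
Macaulay duration = Σ(t·PV) / P = 9,700.6455 / 1,019.0190 = 9.51959 half-year periods.
In years: 9.51959 / 2 = 4.75980 years.

4.76 years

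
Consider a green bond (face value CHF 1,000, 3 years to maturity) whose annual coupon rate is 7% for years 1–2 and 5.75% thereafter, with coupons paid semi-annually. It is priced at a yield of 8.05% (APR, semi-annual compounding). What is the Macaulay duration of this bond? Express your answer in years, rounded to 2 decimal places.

2.75 years

Periodic yield y = 0.04025. Discount each cash flow and weight by its period:
  t   CF        PV=CF/(1+0.04025)^t    t·PV
  1        35.00        33.6458        33.6458
  2        35.00        32.3439        64.6878
  3        35.00        31.0924        93.2773
  4        35.00        29.8894       119.5576
  5        28.75        23.6020       118.0101
  6     1,028.75       811.8644     4,871.1864
  Σ                    962.4379     5,300.3651
Price P = Σ PV = 962.4379.
Macaulay duration = Σ(t·PV) / P = 5,300.3651 / 962.4379 = 5.50723 half-year periods.
In years: 5.50723 / 2 = 2.75361 years.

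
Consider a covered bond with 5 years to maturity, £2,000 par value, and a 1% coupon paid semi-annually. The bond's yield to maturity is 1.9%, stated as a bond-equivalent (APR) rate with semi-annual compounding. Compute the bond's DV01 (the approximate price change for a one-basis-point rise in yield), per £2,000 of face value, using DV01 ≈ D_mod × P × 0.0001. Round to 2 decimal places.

£0.93

Periodic yield y = 0.0095.
  t   CF        PV=CF/(1+0.0095)^t    t·PV
  1        10.00         9.9059         9.9059
  2        10.00         9.8127        19.6253
  3        10.00         9.7203        29.1610
  4        10.00         9.6289        38.5154
  5        10.00         9.5382        47.6912
  6        10.00         9.4485        56.6909
  7        10.00         9.3596        65.5170
  8        10.00         9.2715        74.1719
  9        10.00         9.1842        82.6581
  10    2,010.00     1,828.6594    18,286.5941
  Σ                  1,914.5292    18,710.5308
P = 1,914.5292; D_Mac = 9.77291 half-year periods = 4.88646 yrs; D_mod = 4.84047 yrs.
DV01 ≈ 4.84047 × 1,914.5292 × 0.0001 = 0.926723.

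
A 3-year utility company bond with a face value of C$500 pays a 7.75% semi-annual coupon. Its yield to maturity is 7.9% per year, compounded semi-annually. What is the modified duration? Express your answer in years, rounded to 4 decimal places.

2.6293 years

Periodic yield y = 0.0395. First find Macaulay duration:
  t   CF        PV=CF/(1+0.0395)^t    t·PV
  1       19.375        18.6388        18.6388
  2       19.375        17.9305        35.8610
  3       19.375        17.2492        51.7475
  4       19.375        16.5937        66.3749
  5       19.375        15.9632        79.8159
  6      519.375       411.6556     2,469.9339
  Σ                    498.0310     2,722.3719
P = 498.0310; Macaulay duration = 2,722.3719 / 498.0310 = 5.46627 half-year periods = 2.73314 years.
Modified duration = D_Mac / (1 + y) = 2.73314 / 1.0395 = 2.62928 years.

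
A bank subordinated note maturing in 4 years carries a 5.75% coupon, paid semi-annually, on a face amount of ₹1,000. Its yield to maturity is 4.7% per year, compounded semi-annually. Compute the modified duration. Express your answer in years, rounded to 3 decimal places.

3.554 years

Periodic yield y = 0.0235. First find Macaulay duration:
  t   CF        PV=CF/(1+0.0235)^t    t·PV
  1        28.75        28.0899        28.0899
  2        28.75        27.4449        54.8899
  3        28.75        26.8148        80.4444
  4        28.75        26.1991       104.7964
  5        28.75        25.5976       127.9878
  6        28.75        25.0098       150.0590
  7        28.75        24.4356       171.0492
  8     1,028.75       854.2934     6,834.3475
  Σ                  1,037.8851     7,551.6640
P = 1,037.8851; Macaulay duration = 7,551.6640 / 1,037.8851 = 7.27601 half-year periods = 3.63801 years.
Modified duration = D_Mac / (1 + y) = 3.63801 / 1.0235 = 3.55448 years.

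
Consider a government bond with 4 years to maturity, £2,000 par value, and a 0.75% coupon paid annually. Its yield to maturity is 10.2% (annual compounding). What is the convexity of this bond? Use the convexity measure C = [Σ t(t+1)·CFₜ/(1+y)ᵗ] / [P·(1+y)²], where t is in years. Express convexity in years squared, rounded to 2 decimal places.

16.17

With y = 0.102:
  t   CF        PV=CF/(1+0.102)^t    t·PV        t(t+1)·PV
  1        15.00        13.6116        13.6116          27.2232
  2        15.00        12.3517        24.7035          74.1104
  3        15.00        11.2085        33.6254         134.5017
  4     2,015.00     1,366.3082     5,465.2328      27,326.1639
  Σ                  1,403.4800     5,537.1733      27,561.9992
P = 1,403.4800.
Convexity = Σ t(t+1)·PV / [P·(1+y)²] = 27,561.9992 / (1,403.4800 × 1.214404) = 16.17116.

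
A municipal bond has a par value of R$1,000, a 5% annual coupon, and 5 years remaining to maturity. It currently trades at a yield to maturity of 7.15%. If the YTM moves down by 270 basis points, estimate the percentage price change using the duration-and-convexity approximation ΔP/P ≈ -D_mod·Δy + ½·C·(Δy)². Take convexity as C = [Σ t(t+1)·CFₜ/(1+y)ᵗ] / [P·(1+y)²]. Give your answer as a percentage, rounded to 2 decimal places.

+12.23%

With y = 0.0715:
  t   CF        PV=CF/(1+0.0715)^t    t·PV        t(t+1)·PV
  1        50.00        46.6636        46.6636          93.3271
  2        50.00        43.5497        87.0995         261.2985
  3        50.00        40.6437       121.9312         487.7247
  4        50.00        37.9316       151.7264         758.6322
  5     1,050.00       743.4100     3,717.0502      22,302.3012
  Σ                    912.1987     4,124.4709      23,903.2837
P = 912.1987; D_Mac = 4.52146 yrs; D_mod = 4.21975 yrs; C = 22.82358.
Duration effect: -4.21975 × (-0.027) = +0.113933
Convexity effect: 0.5 × 22.82358 × (-0.027)² = +0.0083192
ΔP/P ≈ +0.113933 + 0.0083192 = +0.122252 = +12.2252%.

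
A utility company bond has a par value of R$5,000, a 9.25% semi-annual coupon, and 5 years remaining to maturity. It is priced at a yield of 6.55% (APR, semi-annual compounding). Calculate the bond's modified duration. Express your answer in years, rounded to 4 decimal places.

Periodic yield y = 0.03275. First find Macaulay duration:
  t   CF        PV=CF/(1+0.03275)^t    t·PV
  1       231.25       223.9167       223.9167
  2       231.25       216.8160       433.6320
  3       231.25       209.9405       629.8214
  4       231.25       203.2829       813.1317
  5       231.25       196.8365       984.1827
  6       231.25       190.5946     1,143.5674
  7       231.25       184.5505     1,291.8538
  8       231.25       178.6982     1,429.5854
  9       231.25       173.0314     1,557.2826
  10    5,231.25     3,790.1242    37,901.2417
  Σ                  5,567.7915    46,408.2154
P = 5,567.7915; Macaulay duration = 46,408.2154 / 5,567.7915 = 8.33512 half-year periods = 4.16756 years.
Modified duration = D_Mac / (1 + y) = 4.16756 / 1.03275 = 4.03540 years.

4.0354 years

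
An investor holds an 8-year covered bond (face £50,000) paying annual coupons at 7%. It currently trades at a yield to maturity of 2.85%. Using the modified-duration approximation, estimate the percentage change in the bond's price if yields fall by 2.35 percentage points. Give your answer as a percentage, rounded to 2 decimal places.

+15.09%

Periodic yield y = 0.0285. Modified duration first:
  t   CF        PV=CF/(1+0.0285)^t    t·PV
  1     3,500.00     3,403.0141     3,403.0141
  2     3,500.00     3,308.7157     6,617.4314
  3     3,500.00     3,217.0303     9,651.0910
  4     3,500.00     3,127.8856    12,511.5424
  5     3,500.00     3,041.2111    15,206.0554
  6     3,500.00     2,956.9383    17,741.6300
  7     3,500.00     2,875.0008    20,125.0057
  8    53,500.00    42,728.6738   341,829.3906
  Σ                 64,658.4698   427,085.1606
P = 64,658.4698; D_Mac = 6.60525 yrs; D_mod = 6.60525/(1+0.0285) = 6.42221 yrs.
ΔP/P ≈ -D_mod · Δy = -6.42221 × (-0.0235) = +0.150922 = +15.0922%.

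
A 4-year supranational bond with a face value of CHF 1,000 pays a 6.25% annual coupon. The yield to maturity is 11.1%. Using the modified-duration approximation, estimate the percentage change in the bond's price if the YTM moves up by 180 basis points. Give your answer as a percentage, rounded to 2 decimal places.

Periodic yield y = 0.111. Modified duration first:
  t   CF        PV=CF/(1+0.111)^t    t·PV
  1        62.50        56.2556        56.2556
  2        62.50        50.6351       101.2703
  3        62.50        45.5762       136.7285
  4     1,062.50       697.3852     2,789.5406
  Σ                    849.8521     3,083.7950
P = 849.8521; D_Mac = 3.62863 yrs; D_mod = 3.62863/(1+0.111) = 3.26609 yrs.
ΔP/P ≈ -D_mod · Δy = -3.26609 × (+0.018) = -0.058790 = -5.8790%.

-5.88%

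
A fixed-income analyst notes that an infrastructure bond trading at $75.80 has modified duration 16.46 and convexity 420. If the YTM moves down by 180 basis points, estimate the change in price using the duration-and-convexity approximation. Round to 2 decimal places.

Duration effect: -D_mod·Δy = -16.46 × (-0.018) = +0.296280
Convexity effect: ½·C·(Δy)² = 0.5 × 420 × (-0.018)² = +0.0680400
ΔP/P ≈ +0.296280 + 0.0680400 = +0.364320
ΔP ≈ 75.80 × (+0.364320) = +27.615456.

+$27.62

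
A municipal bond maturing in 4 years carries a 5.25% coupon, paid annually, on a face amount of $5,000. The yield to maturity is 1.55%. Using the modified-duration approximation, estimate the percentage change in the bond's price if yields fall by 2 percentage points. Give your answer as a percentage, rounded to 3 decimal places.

Periodic yield y = 0.0155. Modified duration first:
  t   CF        PV=CF/(1+0.0155)^t    t·PV
  1       262.50       258.4934       258.4934
  2       262.50       254.5479       509.0957
  3       262.50       250.6626       751.9878
  4     5,262.50     4,948.4866    19,793.9464
  Σ                  5,712.1904    21,313.5232
P = 5,712.1904; D_Mac = 3.73123 yrs; D_mod = 3.73123/(1+0.0155) = 3.67428 yrs.
ΔP/P ≈ -D_mod · Δy = -3.67428 × (-0.02) = +0.073486 = +7.3486%.

+7.349%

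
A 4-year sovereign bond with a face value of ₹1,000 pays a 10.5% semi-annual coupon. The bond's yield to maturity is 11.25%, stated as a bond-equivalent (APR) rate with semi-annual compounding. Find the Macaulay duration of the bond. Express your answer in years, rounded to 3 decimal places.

3.358 years

Periodic yield y = 0.05625. Discount each cash flow and weight by its period:
  t   CF        PV=CF/(1+0.05625)^t    t·PV
  1        52.50        49.7041        49.7041
  2        52.50        47.0572        94.1144
  3        52.50        44.5512       133.6535
  4        52.50        42.1786       168.7145
  5        52.50        39.9324       199.6621
  6        52.50        37.8058       226.8351
  7        52.50        35.7925       250.5476
  8     1,052.50       679.3418     5,434.7343
  Σ                    976.3637     6,557.9656
Price P = Σ PV = 976.3637.
Macaulay duration = Σ(t·PV) / P = 6,557.9656 / 976.3637 = 6.71672 half-year periods.
In years: 6.71672 / 2 = 3.35836 years.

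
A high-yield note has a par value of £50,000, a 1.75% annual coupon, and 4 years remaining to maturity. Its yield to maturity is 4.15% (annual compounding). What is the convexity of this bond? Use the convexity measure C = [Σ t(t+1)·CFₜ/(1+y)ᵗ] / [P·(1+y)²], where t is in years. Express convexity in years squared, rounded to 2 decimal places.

With y = 0.0415:
  t   CF        PV=CF/(1+0.0415)^t    t·PV        t(t+1)·PV
  1       875.00       840.1344       840.1344       1,680.2688
  2       875.00       806.6581     1,613.3162       4,839.9487
  3       875.00       774.5157     2,323.5471       9,294.1885
  4    50,875.00    43,238.1720   172,952.6881     864,763.4406
  Σ                 45,659.4803   177,729.6859     880,577.8466
P = 45,659.4803.
Convexity = Σ t(t+1)·PV / [P·(1+y)²] = 880,577.8466 / (45,659.4803 × 1.084722) = 17.77945.

17.78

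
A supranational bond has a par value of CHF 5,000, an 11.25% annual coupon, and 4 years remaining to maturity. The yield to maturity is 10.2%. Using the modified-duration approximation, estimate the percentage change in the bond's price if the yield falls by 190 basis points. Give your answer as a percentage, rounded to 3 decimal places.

+5.936%

Periodic yield y = 0.102. Modified duration first:
  t   CF        PV=CF/(1+0.102)^t    t·PV
  1       562.50       510.4356       510.4356
  2       562.50       463.1902       926.3803
  3       562.50       420.3178     1,260.9533
  4     5,562.50     3,771.7565    15,087.0259
  Σ                  5,165.7000    17,784.7952
P = 5,165.7000; D_Mac = 3.44286 yrs; D_mod = 3.44286/(1+0.102) = 3.12419 yrs.
ΔP/P ≈ -D_mod · Δy = -3.12419 × (-0.019) = +0.059360 = +5.9360%.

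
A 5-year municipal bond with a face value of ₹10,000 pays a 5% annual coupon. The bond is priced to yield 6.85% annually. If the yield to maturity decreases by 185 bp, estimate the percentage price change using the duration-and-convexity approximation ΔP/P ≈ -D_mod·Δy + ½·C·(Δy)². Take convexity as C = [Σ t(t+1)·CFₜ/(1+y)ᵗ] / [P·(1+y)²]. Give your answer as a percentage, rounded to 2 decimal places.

With y = 0.0685:
  t   CF        PV=CF/(1+0.0685)^t    t·PV        t(t+1)·PV
  1       500.00       467.9457       467.9457         935.8914
  2       500.00       437.9464       875.8928       2,627.6783
  3       500.00       409.8703     1,229.6108       4,918.4433
  4       500.00       383.5941     1,534.3763       7,671.8816
  5    10,500.00     7,539.0507    37,695.2537     226,171.5224
  Σ                  9,238.4072    41,803.0794     242,325.4171
P = 9,238.4072; D_Mac = 4.52492 yrs; D_mod = 4.23484 yrs; C = 22.97486.
Duration effect: -4.23484 × (-0.0185) = +0.078344
Convexity effect: 0.5 × 22.97486 × (-0.0185)² = +0.0039316
ΔP/P ≈ +0.078344 + 0.0039316 = +0.082276 = +8.2276%.

+8.23%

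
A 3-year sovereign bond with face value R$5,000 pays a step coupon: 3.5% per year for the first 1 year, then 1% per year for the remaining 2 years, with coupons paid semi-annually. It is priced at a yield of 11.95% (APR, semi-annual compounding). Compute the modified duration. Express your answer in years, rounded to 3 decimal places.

2.725 years

Periodic yield y = 0.05975. First find Macaulay duration:
  t   CF        PV=CF/(1+0.05975)^t    t·PV
  1        87.50        82.5666        82.5666
  2        87.50        77.9114       155.8229
  3        25.00        21.0053        63.0160
  4        25.00        19.8210        79.2841
  5        25.00        18.7035        93.5175
  6     5,025.00     3,547.4437    21,284.6623
  Σ                  3,767.4517    21,758.8695
P = 3,767.4517; Macaulay duration = 21,758.8695 / 3,767.4517 = 5.77549 half-year periods = 2.88774 years.
Modified duration = D_Mac / (1 + y) = 2.88774 / 1.05975 = 2.72493 years.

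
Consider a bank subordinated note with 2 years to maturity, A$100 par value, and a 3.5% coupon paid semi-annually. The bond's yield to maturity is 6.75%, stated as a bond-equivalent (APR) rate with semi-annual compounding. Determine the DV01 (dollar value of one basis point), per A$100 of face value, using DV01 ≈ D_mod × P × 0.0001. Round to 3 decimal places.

A$0.018

Periodic yield y = 0.03375.
  t   CF        PV=CF/(1+0.03375)^t    t·PV
  1         1.75         1.6929         1.6929
  2         1.75         1.6376         3.2752
  3         1.75         1.5841         4.7524
  4       101.75        89.0989       356.3956
  Σ                     94.0135       366.1160
P = 94.0135; D_Mac = 3.89429 half-year periods = 1.94715 yrs; D_mod = 1.88358 yrs.
DV01 ≈ 1.88358 × 94.0135 × 0.0001 = 0.017708.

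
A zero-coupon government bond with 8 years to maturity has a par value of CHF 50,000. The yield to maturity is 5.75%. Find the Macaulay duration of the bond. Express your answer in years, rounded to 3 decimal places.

A zero-coupon bond has a single cash flow at maturity, so its Macaulay duration equals its maturity: 8 years.

8.000 years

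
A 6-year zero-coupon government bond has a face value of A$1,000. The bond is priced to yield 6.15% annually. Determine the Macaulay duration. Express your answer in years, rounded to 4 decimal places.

6.0000 years

A zero-coupon bond has a single cash flow at maturity, so its Macaulay duration equals its maturity: 6 years.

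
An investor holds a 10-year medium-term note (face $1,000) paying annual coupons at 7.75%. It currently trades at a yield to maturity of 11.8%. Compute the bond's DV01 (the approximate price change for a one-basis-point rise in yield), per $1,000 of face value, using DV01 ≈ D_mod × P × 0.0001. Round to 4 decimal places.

Periodic yield y = 0.118.
  t   CF        PV=CF/(1+0.118)^t    t·PV
  1        77.50        69.3202        69.3202
  2        77.50        62.0038       124.0075
  3        77.50        55.4595       166.3786
  4        77.50        49.6060       198.4241
  5        77.50        44.3703       221.8517
  6        77.50        39.6872       238.1234
  7        77.50        35.4984       248.4890
  8        77.50        31.7517       254.0138
  9        77.50        28.4005       255.6042
  10    1,077.50       353.1826     3,531.8255
  Σ                    769.2803     5,308.0381
P = 769.2803; D_Mac = 6.90001 yrs; D_mod = 6.17174 yrs.
DV01 ≈ 6.17174 × 769.2803 × 0.0001 = 0.474780.

$0.4748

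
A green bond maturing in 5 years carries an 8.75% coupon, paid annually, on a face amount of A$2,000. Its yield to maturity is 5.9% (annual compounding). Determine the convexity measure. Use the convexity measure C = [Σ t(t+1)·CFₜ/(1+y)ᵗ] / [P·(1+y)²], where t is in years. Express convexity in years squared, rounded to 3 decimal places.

With y = 0.059:
  t   CF        PV=CF/(1+0.059)^t    t·PV        t(t+1)·PV
  1       175.00       165.2502       165.2502         330.5005
  2       175.00       156.0437       312.0873         936.2620
  3       175.00       147.3500       442.0500       1,768.2001
  4       175.00       139.1407       556.5628       2,782.8142
  5     2,175.00     1,632.9747     8,164.8736      48,989.2415
  Σ                  2,240.7593     9,640.8240      54,807.0182
P = 2,240.7593.
Convexity = Σ t(t+1)·PV / [P·(1+y)²] = 54,807.0182 / (2,240.7593 × 1.121481) = 21.80967.

21.810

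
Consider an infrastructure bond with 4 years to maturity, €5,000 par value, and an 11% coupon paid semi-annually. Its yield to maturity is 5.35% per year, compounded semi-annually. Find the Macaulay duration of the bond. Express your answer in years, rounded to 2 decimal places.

Periodic yield y = 0.02675. Discount each cash flow and weight by its period:
  t   CF        PV=CF/(1+0.02675)^t    t·PV
  1       275.00       267.8354       267.8354
  2       275.00       260.8575       521.7149
  3       275.00       254.0613       762.1840
  4       275.00       247.4422       989.7690
  5       275.00       240.9956     1,204.9781
  6       275.00       234.7169     1,408.3016
  7       275.00       228.6018     1,600.2128
  8     5,275.00     4,270.7561    34,166.0489
  Σ                  6,005.2669    40,921.0448
Price P = Σ PV = 6,005.2669.
Macaulay duration = Σ(t·PV) / P = 40,921.0448 / 6,005.2669 = 6.81419 half-year periods.
In years: 6.81419 / 2 = 3.40710 years.

3.41 years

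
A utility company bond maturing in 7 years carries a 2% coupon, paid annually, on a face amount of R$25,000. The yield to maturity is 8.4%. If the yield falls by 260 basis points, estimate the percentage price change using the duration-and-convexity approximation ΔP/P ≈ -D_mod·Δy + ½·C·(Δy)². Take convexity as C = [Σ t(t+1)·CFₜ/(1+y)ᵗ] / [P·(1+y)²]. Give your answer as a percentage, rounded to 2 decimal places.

With y = 0.084:
  t   CF        PV=CF/(1+0.084)^t    t·PV        t(t+1)·PV
  1       500.00       461.2546       461.2546         922.5092
  2       500.00       425.5116       851.0233       2,553.0698
  3       500.00       392.5384     1,177.6152       4,710.4609
  4       500.00       362.1203     1,448.4812       7,242.4061
  5       500.00       334.0593     1,670.2966      10,021.7796
  6       500.00       308.1728     1,849.0368      12,943.2578
  7    25,500.00    14,498.9050   101,492.3352     811,938.6814
  Σ                 16,782.5621   108,950.0429     850,332.1648
P = 16,782.5621; D_Mac = 6.49186 yrs; D_mod = 5.98880 yrs; C = 43.11931.
Duration effect: -5.98880 × (-0.026) = +0.155709
Convexity effect: 0.5 × 43.11931 × (-0.026)² = +0.0145743
ΔP/P ≈ +0.155709 + 0.0145743 = +0.170283 = +17.0283%.

+17.03%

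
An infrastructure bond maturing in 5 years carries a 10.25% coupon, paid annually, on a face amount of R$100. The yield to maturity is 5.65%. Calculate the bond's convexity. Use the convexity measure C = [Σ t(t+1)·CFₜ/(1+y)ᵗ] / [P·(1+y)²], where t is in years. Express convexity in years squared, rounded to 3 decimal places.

With y = 0.0565:
  t   CF        PV=CF/(1+0.0565)^t    t·PV        t(t+1)·PV
  1        10.25         9.7018         9.7018          19.4037
  2        10.25         9.1830        18.3660          55.0980
  3        10.25         8.6919        26.0757         104.3030
  4        10.25         8.2271        32.9083         164.5417
  5       110.25        83.7589       418.7946       2,512.7677
  Σ                    119.5628       505.8465       2,856.1141
P = 119.5628.
Convexity = Σ t(t+1)·PV / [P·(1+y)²] = 2,856.1141 / (119.5628 × 1.116192) = 21.40132.

21.401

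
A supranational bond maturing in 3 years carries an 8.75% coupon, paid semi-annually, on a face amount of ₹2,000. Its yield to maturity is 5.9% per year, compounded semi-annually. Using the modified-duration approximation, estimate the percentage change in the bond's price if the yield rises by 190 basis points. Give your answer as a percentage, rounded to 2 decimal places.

Periodic yield y = 0.0295. Modified duration first:
  t   CF        PV=CF/(1+0.0295)^t    t·PV
  1        87.50        84.9927        84.9927
  2        87.50        82.5573       165.1146
  3        87.50        80.1916       240.5749
  4        87.50        77.8938       311.5750
  5        87.50        75.6617       378.3087
  6     2,087.50     1,753.3490    10,520.0942
  Σ                  2,154.6461    11,700.6600
P = 2,154.6461; D_Mac = 5.43043 half-year periods = 2.71522 yrs; D_mod = 2.71522/(1+0.0295) = 2.63741 yrs.
ΔP/P ≈ -D_mod · Δy = -2.63741 × (+0.019) = -0.050111 = -5.0111%.

-5.01%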